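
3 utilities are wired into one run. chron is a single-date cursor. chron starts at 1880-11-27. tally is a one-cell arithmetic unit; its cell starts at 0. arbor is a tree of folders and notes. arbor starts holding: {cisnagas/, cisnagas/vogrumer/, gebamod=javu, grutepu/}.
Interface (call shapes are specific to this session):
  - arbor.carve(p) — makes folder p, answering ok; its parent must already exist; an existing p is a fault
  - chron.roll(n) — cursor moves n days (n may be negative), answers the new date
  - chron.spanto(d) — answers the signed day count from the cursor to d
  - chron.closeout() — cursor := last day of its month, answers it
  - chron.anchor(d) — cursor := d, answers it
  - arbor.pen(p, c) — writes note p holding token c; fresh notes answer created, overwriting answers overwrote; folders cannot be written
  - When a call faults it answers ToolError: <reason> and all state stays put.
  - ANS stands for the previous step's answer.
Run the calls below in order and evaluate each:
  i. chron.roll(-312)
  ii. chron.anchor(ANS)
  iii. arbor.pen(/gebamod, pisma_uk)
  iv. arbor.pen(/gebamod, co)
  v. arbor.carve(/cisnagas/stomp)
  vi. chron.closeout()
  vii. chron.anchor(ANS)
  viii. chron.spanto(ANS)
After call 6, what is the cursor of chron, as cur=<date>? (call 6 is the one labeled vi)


>>> chron.roll -312
  1880-01-20
>>> chron.anchor ANS
  1880-01-20
>>> arbor.pen /gebamod pisma_uk
  overwrote
>>> arbor.pen /gebamod co
  overwrote
>>> arbor.carve /cisnagas/stomp
  ok
>>> chron.closeout
  1880-01-31
>>> chron.anchor ANS
  1880-01-31
>>> chron.spanto ANS
  0

Answer: cur=1880-01-31


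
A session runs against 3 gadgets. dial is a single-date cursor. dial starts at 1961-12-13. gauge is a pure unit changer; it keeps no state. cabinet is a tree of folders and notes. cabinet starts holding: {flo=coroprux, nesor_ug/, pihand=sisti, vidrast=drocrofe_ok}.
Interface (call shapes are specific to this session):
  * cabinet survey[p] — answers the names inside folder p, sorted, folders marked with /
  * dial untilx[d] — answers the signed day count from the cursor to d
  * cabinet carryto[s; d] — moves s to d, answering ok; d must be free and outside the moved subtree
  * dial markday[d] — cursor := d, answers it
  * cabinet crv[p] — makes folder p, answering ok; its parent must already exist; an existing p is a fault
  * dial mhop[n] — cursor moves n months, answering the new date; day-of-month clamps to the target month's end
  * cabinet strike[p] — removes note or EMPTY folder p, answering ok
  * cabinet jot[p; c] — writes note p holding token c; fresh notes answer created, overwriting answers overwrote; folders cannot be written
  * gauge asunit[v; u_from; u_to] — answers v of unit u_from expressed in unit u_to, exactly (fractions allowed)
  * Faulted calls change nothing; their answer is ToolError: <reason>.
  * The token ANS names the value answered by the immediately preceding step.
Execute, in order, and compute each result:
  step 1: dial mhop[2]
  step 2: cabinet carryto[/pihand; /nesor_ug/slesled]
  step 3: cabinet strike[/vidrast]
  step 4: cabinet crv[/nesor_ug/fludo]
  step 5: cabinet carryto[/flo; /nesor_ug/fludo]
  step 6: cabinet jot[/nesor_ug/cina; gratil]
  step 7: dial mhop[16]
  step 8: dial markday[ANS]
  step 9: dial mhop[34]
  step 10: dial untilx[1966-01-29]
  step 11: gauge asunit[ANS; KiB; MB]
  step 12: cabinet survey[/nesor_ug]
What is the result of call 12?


% dial mhop(n=2) ~> 1962-02-13
% cabinet carryto(s=/pihand, d=/nesor_ug/slesled) ~> ok
% cabinet strike(p=/vidrast) ~> ok
% cabinet crv(p=/nesor_ug/fludo) ~> ok
% cabinet carryto(s=/flo, d=/nesor_ug/fludo) ~> ToolError: exists
% cabinet jot(p=/nesor_ug/cina, c=gratil) ~> created
% dial mhop(n=16) ~> 1963-06-13
% dial markday(d=ANS) ~> 1963-06-13
% dial mhop(n=34) ~> 1966-04-13
% dial untilx(d=1966-01-29) ~> -74
% gauge asunit(v=ANS, u_from=KiB, u_to=MB) ~> -1184/15625
% cabinet survey(p=/nesor_ug) ~> [cina, fludo/, slesled]

Answer: [cina, fludo/, slesled]


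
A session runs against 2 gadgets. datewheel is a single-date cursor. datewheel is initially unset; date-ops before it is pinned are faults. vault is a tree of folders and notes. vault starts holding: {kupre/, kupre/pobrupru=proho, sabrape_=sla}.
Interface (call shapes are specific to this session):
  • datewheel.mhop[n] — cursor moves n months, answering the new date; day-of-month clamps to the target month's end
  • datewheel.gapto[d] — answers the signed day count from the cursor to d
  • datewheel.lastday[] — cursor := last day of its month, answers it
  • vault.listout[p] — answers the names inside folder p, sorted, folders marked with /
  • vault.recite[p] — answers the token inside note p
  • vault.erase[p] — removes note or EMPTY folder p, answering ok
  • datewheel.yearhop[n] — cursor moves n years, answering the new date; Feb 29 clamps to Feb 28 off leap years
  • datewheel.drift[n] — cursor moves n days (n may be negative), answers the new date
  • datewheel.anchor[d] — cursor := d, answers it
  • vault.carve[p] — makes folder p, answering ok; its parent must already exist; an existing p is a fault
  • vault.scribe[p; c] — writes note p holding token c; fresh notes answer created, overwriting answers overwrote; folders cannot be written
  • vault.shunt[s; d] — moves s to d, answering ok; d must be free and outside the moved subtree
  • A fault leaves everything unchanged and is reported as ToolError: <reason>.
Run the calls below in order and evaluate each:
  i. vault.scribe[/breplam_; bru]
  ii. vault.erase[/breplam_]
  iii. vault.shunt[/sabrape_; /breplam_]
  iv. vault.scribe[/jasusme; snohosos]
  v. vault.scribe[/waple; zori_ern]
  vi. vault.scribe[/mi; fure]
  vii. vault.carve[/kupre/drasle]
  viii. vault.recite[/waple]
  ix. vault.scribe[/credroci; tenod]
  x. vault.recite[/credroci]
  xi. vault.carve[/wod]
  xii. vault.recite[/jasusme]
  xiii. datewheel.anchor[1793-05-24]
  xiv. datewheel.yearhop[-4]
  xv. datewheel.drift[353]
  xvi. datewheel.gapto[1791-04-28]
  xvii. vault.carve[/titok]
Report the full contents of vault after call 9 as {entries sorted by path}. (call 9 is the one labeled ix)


Answer: {breplam_=sla, credroci=tenod, jasusme=snohosos, kupre/, kupre/drasle/, kupre/pobrupru=proho, mi=fure, waple=zori_ern}

Derivation:
I invoke vault.scribe(p→/breplam_, c→bru), — result: created.
Next I call vault.erase(p→/breplam_), and see ok.
Next I call vault.shunt(s→/sabrape_, d→/breplam_), and see ok.
I run vault.scribe(p→/jasusme, c→snohosos), — result: created.
Then vault.scribe(p→/waple, c→zori_ern), yielding created.
Using vault.scribe(p→/mi, c→fure), yielding created.
Using vault.carve(p→/kupre/drasle): ok.
Using vault.recite(p→/waple), → zori_ern.
Now I run vault.scribe(p→/credroci, c→tenod), and get created.
I use vault.recite(p→/credroci), giving tenod.
I use vault.carve(p→/wod), which returns ok.
I use vault.recite(p→/jasusme), → snohosos.
I use datewheel.anchor(d→1793-05-24), — result: 1793-05-24.
I call datewheel.yearhop(n→-4), → 1789-05-24.
I call datewheel.drift(n→353), and see 1790-05-12.
I use datewheel.gapto(d→1791-04-28), → 351.
I try vault.carve(p→/titok), which returns ok.


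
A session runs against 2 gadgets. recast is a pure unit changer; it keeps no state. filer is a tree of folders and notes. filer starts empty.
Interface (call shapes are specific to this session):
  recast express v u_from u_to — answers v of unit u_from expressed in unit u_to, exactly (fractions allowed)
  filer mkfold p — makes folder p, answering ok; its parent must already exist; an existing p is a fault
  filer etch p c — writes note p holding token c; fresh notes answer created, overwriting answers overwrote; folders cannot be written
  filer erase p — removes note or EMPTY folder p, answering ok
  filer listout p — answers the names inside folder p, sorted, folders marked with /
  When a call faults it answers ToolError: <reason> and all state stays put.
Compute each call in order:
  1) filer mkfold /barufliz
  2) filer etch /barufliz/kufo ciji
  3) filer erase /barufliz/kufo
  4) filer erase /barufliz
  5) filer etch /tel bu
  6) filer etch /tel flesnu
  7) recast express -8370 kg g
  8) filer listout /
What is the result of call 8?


! 1. filer mkfold(p→/barufliz) : ok
! 2. filer etch(p→/barufliz/kufo, c→ciji) : created
! 3. filer erase(p→/barufliz/kufo) : ok
! 4. filer erase(p→/barufliz) : ok
! 5. filer etch(p→/tel, c→bu) : created
! 6. filer etch(p→/tel, c→flesnu) : overwrote
! 7. recast express(v→-8370, u_from→kg, u_to→g) : -8370000
! 8. filer listout(p→/) : [tel]

Answer: [tel]


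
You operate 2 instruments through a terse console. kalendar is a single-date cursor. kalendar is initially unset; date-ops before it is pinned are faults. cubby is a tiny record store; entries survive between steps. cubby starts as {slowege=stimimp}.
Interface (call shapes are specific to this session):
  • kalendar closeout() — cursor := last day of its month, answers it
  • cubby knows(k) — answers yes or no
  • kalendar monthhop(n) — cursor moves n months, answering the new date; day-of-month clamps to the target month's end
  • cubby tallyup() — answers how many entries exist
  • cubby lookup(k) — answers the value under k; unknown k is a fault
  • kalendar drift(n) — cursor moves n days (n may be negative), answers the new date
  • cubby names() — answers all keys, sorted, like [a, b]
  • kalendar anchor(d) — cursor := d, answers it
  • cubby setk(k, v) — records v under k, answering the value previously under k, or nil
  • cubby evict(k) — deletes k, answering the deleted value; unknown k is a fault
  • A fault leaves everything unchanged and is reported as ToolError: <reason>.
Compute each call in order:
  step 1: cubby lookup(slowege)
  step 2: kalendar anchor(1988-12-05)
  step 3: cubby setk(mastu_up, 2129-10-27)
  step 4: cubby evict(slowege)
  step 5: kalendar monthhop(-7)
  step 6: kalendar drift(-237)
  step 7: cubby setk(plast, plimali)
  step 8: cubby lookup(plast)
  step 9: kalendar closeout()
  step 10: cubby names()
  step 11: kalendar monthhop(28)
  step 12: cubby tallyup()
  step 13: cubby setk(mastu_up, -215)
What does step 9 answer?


>> cubby lookup(slowege)
<< stimimp
>> kalendar anchor(1988-12-05)
<< 1988-12-05
>> cubby setk(mastu_up, 2129-10-27)
<< nil
>> cubby evict(slowege)
<< stimimp
>> kalendar monthhop(-7)
<< 1988-05-05
>> kalendar drift(-237)
<< 1987-09-11
>> cubby setk(plast, plimali)
<< nil
>> cubby lookup(plast)
<< plimali
>> kalendar closeout()
<< 1987-09-30
>> cubby names()
<< [mastu_up, plast]
>> kalendar monthhop(28)
<< 1990-01-30
>> cubby tallyup()
<< 2
>> cubby setk(mastu_up, -215)
<< 2129-10-27

Answer: 1987-09-30


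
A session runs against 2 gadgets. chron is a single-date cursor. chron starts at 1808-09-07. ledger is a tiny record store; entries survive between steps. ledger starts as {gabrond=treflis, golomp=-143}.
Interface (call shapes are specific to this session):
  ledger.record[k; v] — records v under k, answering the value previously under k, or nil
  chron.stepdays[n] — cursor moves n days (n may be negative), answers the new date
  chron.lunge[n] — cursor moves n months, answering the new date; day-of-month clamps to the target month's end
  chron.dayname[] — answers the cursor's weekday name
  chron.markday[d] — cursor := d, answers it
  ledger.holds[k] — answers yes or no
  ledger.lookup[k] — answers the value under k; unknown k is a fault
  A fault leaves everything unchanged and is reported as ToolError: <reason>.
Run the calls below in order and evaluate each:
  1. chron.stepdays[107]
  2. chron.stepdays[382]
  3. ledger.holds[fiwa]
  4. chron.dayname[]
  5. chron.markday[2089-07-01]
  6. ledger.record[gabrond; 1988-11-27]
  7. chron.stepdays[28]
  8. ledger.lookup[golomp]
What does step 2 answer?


>>> chron.stepdays n: 107
:: 1808-12-23
>>> chron.stepdays n: 382
:: 1810-01-09
>>> ledger.holds k: fiwa
:: no
>>> chron.dayname
:: Tuesday
>>> chron.markday d: 2089-07-01
:: 2089-07-01
>>> ledger.record k: gabrond v: 1988-11-27
:: treflis
>>> chron.stepdays n: 28
:: 2089-07-29
>>> ledger.lookup k: golomp
:: -143

Answer: 1810-01-09


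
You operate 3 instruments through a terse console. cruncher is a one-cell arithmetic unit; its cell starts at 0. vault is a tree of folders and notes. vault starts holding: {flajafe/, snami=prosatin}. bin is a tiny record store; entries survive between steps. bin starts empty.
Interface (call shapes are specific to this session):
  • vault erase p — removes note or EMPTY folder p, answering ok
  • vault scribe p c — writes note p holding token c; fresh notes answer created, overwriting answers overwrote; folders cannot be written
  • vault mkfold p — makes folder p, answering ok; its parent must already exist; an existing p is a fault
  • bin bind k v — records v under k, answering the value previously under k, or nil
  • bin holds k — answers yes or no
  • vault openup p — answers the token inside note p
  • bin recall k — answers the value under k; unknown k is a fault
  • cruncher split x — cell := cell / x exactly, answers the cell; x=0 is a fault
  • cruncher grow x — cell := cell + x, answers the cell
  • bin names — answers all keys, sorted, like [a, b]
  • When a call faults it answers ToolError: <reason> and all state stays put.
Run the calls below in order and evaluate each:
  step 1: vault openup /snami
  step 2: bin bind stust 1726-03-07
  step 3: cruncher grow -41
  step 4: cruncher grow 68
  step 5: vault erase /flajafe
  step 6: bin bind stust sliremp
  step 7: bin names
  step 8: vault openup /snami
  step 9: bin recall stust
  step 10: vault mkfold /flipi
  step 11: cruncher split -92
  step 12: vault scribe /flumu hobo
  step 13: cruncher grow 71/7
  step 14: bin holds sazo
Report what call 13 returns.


Answer: 6343/644

Derivation:
→ vault openup(p=/snami)
← prosatin
→ bin bind(k=stust, v=1726-03-07)
← nil
→ cruncher grow(x=-41)
← -41
→ cruncher grow(x=68)
← 27
→ vault erase(p=/flajafe)
← ok
→ bin bind(k=stust, v=sliremp)
← 1726-03-07
→ bin names()
← [stust]
→ vault openup(p=/snami)
← prosatin
→ bin recall(k=stust)
← sliremp
→ vault mkfold(p=/flipi)
← ok
→ cruncher split(x=-92)
← -27/92
→ vault scribe(p=/flumu, c=hobo)
← created
→ cruncher grow(x=71/7)
← 6343/644
→ bin holds(k=sazo)
← no


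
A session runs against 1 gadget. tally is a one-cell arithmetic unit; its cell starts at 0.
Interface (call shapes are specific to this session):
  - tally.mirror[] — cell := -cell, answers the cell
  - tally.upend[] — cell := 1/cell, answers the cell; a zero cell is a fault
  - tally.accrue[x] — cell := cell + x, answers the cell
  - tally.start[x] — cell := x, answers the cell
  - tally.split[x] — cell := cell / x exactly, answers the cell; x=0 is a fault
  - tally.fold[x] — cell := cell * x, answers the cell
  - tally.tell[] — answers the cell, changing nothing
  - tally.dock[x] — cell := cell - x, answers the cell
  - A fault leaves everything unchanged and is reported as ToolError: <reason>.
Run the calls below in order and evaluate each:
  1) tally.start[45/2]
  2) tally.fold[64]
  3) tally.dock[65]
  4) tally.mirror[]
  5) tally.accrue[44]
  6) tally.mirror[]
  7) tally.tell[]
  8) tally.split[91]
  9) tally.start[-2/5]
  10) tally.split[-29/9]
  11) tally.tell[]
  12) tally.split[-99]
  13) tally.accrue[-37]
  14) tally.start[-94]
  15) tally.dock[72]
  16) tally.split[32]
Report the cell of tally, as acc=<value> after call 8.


Answer: acc=1331/91

Derivation:
-> start(x→45/2)
<- 45/2
-> fold(x→64)
<- 1440
-> dock(x→65)
<- 1375
-> mirror()
<- -1375
-> accrue(x→44)
<- -1331
-> mirror()
<- 1331
-> tell()
<- 1331
-> split(x→91)
<- 1331/91
-> start(x→-2/5)
<- -2/5
-> split(x→-29/9)
<- 18/145
-> tell()
<- 18/145
-> split(x→-99)
<- -2/1595
-> accrue(x→-37)
<- -59017/1595
-> start(x→-94)
<- -94
-> dock(x→72)
<- -166
-> split(x→32)
<- -83/16


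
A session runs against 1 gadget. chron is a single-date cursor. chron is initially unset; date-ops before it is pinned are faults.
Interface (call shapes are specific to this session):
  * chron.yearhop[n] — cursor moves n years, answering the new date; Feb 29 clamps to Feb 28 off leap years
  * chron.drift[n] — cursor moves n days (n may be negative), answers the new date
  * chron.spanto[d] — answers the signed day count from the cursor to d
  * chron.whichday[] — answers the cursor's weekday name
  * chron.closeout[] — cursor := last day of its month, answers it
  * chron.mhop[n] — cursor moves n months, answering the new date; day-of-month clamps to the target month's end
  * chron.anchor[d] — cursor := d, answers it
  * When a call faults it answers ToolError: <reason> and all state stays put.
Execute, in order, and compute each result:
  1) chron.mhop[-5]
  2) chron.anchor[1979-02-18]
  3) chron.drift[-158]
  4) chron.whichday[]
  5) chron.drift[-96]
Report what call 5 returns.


Answer: 1978-06-09

Derivation:
;; 1. chron.mhop(n: -5) == ToolError: no date set
;; 2. chron.anchor(d: 1979-02-18) == 1979-02-18
;; 3. chron.drift(n: -158) == 1978-09-13
;; 4. chron.whichday() == Wednesday
;; 5. chron.drift(n: -96) == 1978-06-09


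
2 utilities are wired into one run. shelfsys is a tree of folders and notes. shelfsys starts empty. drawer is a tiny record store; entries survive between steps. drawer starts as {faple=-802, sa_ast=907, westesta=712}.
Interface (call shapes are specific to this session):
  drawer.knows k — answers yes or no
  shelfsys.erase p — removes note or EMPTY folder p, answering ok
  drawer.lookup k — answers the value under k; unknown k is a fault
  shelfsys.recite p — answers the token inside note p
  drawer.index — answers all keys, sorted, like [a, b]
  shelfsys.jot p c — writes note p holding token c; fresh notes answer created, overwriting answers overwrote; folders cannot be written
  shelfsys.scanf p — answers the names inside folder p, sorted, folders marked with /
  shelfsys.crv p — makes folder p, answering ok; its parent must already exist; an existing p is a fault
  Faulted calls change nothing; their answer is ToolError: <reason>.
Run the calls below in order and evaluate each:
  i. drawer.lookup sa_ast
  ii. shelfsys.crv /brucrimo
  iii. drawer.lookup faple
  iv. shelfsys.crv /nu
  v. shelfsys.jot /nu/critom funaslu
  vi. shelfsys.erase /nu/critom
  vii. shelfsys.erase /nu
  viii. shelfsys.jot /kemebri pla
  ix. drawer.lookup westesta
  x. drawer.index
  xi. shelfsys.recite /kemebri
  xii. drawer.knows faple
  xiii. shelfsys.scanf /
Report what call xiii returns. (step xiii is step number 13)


Answer: [brucrimo/, kemebri]

Derivation:
Using lookup passing sa_ast, and see 907.
Using crv passing /brucrimo, and see ok.
I try lookup passing faple, giving -802.
Using crv passing /nu, → ok.
Calling jot passing /nu/critom, funaslu, giving created.
Then erase passing /nu/critom, and get ok.
I invoke erase passing /nu, giving ok.
Now I run jot passing /kemebri, pla, giving created.
Using lookup passing westesta, — result: 712.
I invoke index(), and observe [faple, sa_ast, westesta].
I invoke recite passing /kemebri, — result: pla.
I call knows passing faple, and see yes.
Next I call scanf passing /, and observe [brucrimo/, kemebri].


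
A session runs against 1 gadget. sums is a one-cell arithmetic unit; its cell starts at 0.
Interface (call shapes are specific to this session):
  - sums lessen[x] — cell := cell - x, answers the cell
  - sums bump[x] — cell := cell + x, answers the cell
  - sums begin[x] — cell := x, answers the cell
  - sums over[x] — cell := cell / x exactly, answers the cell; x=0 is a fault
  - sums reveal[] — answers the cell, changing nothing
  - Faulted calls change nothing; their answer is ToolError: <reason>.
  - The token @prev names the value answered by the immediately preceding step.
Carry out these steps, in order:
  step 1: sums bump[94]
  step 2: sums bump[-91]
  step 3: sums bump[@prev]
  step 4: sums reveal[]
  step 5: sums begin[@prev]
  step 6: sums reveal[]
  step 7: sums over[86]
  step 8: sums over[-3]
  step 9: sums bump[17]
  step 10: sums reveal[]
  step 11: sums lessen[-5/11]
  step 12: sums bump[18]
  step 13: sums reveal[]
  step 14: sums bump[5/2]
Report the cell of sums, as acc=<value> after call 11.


Answer: acc=8245/473

Derivation:
-> sums bump(x→94)
<- 94
-> sums bump(x→-91)
<- 3
-> sums bump(x→@prev)
<- 6
-> sums reveal()
<- 6
-> sums begin(x→@prev)
<- 6
-> sums reveal()
<- 6
-> sums over(x→86)
<- 3/43
-> sums over(x→-3)
<- -1/43
-> sums bump(x→17)
<- 730/43
-> sums reveal()
<- 730/43
-> sums lessen(x→-5/11)
<- 8245/473
-> sums bump(x→18)
<- 16759/473
-> sums reveal()
<- 16759/473
-> sums bump(x→5/2)
<- 35883/946


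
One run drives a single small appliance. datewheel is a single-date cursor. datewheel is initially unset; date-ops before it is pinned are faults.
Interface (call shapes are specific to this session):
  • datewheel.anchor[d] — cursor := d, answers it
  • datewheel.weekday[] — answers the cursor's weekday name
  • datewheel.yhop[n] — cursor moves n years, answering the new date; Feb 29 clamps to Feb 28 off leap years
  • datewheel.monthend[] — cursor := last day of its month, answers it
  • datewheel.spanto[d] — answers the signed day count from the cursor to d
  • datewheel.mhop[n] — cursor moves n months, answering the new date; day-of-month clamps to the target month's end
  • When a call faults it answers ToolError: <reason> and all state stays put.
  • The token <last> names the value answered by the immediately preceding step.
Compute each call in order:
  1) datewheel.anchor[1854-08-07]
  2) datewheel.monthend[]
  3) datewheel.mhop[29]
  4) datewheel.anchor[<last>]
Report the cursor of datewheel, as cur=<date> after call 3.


! datewheel.anchor(d: 1854-08-07) => 1854-08-07
! datewheel.monthend() => 1854-08-31
! datewheel.mhop(n: 29) => 1857-01-31
! datewheel.anchor(d: <last>) => 1857-01-31

Answer: cur=1857-01-31


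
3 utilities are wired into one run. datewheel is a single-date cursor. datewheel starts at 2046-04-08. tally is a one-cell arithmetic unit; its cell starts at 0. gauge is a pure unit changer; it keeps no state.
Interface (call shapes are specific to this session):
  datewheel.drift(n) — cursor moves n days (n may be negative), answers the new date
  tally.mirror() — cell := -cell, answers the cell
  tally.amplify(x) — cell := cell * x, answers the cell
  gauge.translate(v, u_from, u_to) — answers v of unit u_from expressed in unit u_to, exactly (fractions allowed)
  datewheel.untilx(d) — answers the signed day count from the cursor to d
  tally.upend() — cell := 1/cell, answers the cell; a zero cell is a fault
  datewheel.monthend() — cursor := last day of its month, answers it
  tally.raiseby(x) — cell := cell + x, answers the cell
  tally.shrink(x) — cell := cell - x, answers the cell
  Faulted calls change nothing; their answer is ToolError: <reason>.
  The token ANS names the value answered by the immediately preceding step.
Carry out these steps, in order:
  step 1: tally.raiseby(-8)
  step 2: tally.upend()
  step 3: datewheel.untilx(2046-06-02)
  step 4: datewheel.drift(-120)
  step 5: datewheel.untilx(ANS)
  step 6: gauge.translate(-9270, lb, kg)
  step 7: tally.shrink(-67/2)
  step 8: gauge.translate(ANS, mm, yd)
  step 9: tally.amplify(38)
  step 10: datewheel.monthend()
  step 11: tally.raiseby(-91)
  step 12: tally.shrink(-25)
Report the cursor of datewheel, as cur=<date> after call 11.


Step: tally.raiseby[x→-8]
Result: -8
Step: tally.upend[]
Result: -1/8
Step: datewheel.untilx[d→2046-06-02]
Result: 55
Step: datewheel.drift[n→-120]
Result: 2045-12-09
Step: datewheel.untilx[d→ANS]
Result: 0
Step: gauge.translate[v→-9270; u_from→lb; u_to→kg]
Result: -42048012699/10000000
Step: tally.shrink[x→-67/2]
Result: 267/8
Step: gauge.translate[v→ANS; u_from→mm; u_to→yd]
Result: 445/12192
Step: tally.amplify[x→38]
Result: 5073/4
Step: datewheel.monthend[]
Result: 2045-12-31
Step: tally.raiseby[x→-91]
Result: 4709/4
Step: tally.shrink[x→-25]
Result: 4809/4

Answer: cur=2045-12-31


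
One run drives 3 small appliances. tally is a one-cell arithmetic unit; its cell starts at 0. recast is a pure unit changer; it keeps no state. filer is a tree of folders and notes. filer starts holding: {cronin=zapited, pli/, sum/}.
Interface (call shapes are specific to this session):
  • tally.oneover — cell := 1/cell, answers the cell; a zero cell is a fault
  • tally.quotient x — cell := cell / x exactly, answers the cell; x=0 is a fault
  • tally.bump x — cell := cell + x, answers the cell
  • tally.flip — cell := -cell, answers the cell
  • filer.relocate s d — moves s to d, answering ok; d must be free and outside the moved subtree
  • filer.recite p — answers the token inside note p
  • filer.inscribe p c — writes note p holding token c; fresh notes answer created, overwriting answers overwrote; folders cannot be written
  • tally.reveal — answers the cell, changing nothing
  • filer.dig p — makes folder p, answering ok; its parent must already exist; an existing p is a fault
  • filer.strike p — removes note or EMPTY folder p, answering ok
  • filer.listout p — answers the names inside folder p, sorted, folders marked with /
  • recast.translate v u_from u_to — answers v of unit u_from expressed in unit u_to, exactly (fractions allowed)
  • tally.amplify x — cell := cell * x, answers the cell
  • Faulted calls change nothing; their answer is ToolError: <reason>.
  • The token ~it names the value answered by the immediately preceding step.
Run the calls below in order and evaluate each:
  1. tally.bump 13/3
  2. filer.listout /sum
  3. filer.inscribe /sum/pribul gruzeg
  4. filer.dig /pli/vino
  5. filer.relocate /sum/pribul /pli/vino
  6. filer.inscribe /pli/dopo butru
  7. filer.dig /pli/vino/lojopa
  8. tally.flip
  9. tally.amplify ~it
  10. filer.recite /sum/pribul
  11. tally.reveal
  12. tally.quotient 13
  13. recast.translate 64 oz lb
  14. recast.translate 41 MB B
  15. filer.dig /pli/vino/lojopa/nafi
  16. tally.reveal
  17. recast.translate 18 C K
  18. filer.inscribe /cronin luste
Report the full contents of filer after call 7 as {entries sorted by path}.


I invoke tally.bump(x=13/3), — result: 13/3.
Now I run filer.listout(p=/sum), and observe [].
Invoking filer.inscribe(p=/sum/pribul, c=gruzeg), giving created.
I invoke filer.dig(p=/pli/vino), and get ok.
I run filer.relocate(s=/sum/pribul, d=/pli/vino), which returns ToolError: exists.
I call filer.inscribe(p=/pli/dopo, c=butru): created.
I try filer.dig(p=/pli/vino/lojopa), and get ok.
Invoking tally.flip, and see -13/3.
Invoking tally.amplify(x=~it), → 169/9.
Then filer.recite(p=/sum/pribul): gruzeg.
I try tally.reveal(), and see 169/9.
I use tally.quotient(x=13), which returns 13/9.
I invoke recast.translate(v=64, u_from=oz, u_to=lb), yielding 4.
I run recast.translate(v=41, u_from=MB, u_to=B): 41000000.
Calling filer.dig(p=/pli/vino/lojopa/nafi), and get ok.
Invoking tally.reveal, and see 13/9.
Then recast.translate(v=18, u_from=C, u_to=K), and get 5823/20.
Then filer.inscribe(p=/cronin, c=luste), giving overwrote.

Answer: {cronin=zapited, pli/, pli/dopo=butru, pli/vino/, pli/vino/lojopa/, sum/, sum/pribul=gruzeg}


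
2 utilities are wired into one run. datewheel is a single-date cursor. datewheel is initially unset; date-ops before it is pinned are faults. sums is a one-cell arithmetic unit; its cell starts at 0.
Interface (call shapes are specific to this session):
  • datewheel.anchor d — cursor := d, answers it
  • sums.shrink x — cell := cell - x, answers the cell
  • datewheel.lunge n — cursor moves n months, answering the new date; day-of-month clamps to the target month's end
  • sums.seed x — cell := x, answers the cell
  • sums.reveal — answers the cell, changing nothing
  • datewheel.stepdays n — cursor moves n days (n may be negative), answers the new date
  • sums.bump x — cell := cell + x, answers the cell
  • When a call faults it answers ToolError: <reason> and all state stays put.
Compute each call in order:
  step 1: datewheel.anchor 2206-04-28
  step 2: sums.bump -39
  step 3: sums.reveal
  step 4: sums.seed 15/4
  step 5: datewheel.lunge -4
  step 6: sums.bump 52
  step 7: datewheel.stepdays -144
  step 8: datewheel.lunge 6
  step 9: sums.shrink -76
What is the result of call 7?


$ datewheel.anchor d→2206-04-28
:: 2206-04-28
$ sums.bump x→-39
:: -39
$ sums.reveal
:: -39
$ sums.seed x→15/4
:: 15/4
$ datewheel.lunge n→-4
:: 2205-12-28
$ sums.bump x→52
:: 223/4
$ datewheel.stepdays n→-144
:: 2205-08-06
$ datewheel.lunge n→6
:: 2206-02-06
$ sums.shrink x→-76
:: 527/4

Answer: 2205-08-06


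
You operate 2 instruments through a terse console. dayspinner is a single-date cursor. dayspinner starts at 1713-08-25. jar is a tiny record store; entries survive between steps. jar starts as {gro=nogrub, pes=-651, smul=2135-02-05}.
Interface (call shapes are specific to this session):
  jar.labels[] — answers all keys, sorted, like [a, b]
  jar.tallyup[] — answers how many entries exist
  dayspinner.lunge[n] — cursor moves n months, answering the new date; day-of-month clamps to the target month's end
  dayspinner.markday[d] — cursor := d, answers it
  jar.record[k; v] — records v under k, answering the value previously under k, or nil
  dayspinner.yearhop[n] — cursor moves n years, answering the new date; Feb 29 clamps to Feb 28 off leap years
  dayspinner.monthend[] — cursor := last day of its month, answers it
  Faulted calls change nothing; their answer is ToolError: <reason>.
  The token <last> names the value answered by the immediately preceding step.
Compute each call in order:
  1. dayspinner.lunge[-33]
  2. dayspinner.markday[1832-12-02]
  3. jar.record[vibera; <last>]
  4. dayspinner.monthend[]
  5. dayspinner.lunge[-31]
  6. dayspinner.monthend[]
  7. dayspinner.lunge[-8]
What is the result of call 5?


Answer: 1830-05-31

Derivation:
I try dayspinner.lunge(n: -33), giving 1710-11-25.
I invoke dayspinner.markday(d: 1832-12-02), yielding 1832-12-02.
Now I run jar.record(k: vibera, v: <last>): nil.
I call dayspinner.monthend, which returns 1832-12-31.
I invoke dayspinner.lunge(n: -31): 1830-05-31.
Calling dayspinner.monthend(), yielding 1830-05-31.
Invoking dayspinner.lunge(n: -8): 1829-09-30.


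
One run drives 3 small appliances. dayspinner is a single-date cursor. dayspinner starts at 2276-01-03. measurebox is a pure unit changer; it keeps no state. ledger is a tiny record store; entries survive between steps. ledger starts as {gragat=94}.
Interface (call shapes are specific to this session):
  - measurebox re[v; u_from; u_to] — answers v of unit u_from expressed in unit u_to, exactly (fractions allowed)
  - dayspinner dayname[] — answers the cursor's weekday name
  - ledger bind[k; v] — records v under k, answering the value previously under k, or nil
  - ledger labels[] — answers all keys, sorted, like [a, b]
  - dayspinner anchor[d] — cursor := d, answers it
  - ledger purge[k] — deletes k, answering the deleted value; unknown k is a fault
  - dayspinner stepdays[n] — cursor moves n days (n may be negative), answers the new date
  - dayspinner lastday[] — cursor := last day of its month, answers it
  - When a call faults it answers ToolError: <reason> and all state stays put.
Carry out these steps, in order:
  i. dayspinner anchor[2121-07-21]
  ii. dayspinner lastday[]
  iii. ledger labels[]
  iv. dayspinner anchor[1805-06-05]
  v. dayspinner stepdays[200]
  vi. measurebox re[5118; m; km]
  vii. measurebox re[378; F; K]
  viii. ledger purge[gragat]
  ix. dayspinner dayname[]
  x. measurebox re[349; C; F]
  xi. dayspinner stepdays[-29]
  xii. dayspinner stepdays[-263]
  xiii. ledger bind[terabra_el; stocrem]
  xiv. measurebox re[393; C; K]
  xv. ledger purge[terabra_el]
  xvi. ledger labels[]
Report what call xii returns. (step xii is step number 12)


$ dayspinner anchor d=2121-07-21
= 2121-07-21
$ dayspinner lastday
= 2121-07-31
$ ledger labels
= [gragat]
$ dayspinner anchor d=1805-06-05
= 1805-06-05
$ dayspinner stepdays n=200
= 1805-12-22
$ measurebox re v=5118 u_from=m u_to=km
= 2559/500
$ measurebox re v=378 u_from=F u_to=K
= 83767/180
$ ledger purge k=gragat
= 94
$ dayspinner dayname
= Sunday
$ measurebox re v=349 u_from=C u_to=F
= 3301/5
$ dayspinner stepdays n=-29
= 1805-11-23
$ dayspinner stepdays n=-263
= 1805-03-05
$ ledger bind k=terabra_el v=stocrem
= nil
$ measurebox re v=393 u_from=C u_to=K
= 13323/20
$ ledger purge k=terabra_el
= stocrem
$ ledger labels
= []

Answer: 1805-03-05


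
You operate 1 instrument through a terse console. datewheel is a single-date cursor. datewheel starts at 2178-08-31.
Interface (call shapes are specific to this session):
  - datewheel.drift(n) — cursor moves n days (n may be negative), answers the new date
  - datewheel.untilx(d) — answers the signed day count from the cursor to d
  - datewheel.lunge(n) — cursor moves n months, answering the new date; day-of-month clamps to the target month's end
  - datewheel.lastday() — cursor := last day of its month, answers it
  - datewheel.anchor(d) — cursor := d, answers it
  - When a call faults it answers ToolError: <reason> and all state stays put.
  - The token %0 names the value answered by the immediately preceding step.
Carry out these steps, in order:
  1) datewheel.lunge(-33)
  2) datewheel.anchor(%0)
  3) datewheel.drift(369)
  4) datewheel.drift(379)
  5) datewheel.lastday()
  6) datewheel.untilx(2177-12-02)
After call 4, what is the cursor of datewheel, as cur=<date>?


Answer: cur=2177-12-17

Derivation:
% datewheel.lunge(-33) == 2175-11-30
% datewheel.anchor(%0) == 2175-11-30
% datewheel.drift(369) == 2176-12-03
% datewheel.drift(379) == 2177-12-17
% datewheel.lastday() == 2177-12-31
% datewheel.untilx(2177-12-02) == -29


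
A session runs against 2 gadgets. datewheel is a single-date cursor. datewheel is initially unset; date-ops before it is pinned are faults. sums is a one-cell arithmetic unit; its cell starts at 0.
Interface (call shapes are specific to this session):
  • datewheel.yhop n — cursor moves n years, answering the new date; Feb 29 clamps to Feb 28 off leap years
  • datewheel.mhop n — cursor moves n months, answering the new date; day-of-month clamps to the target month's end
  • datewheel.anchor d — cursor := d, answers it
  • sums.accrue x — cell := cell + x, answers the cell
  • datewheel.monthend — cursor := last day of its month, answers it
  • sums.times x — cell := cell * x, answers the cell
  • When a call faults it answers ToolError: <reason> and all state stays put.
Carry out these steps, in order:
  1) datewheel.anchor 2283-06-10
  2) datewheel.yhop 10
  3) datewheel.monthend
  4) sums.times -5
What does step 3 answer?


Answer: 2293-06-30

Derivation:
Do: anchor[d=2283-06-10]
See: 2283-06-10
Do: yhop[n=10]
See: 2293-06-10
Do: monthend[]
See: 2293-06-30
Do: times[x=-5]
See: 0


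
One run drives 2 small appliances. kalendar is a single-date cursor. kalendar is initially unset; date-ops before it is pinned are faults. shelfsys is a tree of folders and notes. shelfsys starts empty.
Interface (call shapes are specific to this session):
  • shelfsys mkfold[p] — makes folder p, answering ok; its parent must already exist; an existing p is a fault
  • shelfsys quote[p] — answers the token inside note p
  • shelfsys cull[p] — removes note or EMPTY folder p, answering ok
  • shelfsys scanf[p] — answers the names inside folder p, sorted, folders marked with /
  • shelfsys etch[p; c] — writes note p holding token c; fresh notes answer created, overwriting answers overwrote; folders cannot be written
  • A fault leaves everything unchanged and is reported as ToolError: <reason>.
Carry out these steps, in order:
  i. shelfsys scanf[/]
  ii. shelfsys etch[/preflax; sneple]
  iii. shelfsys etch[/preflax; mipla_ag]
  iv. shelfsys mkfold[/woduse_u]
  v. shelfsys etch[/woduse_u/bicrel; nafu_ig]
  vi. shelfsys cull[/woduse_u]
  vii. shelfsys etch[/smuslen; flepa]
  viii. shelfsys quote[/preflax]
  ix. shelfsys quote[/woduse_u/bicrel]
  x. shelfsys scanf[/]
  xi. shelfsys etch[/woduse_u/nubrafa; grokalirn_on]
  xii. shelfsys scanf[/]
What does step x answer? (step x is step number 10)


Answer: [preflax, smuslen, woduse_u/]

Derivation:
;; shelfsys scanf(p='/') == []
;; shelfsys etch(p='/preflax', c='sneple') == created
;; shelfsys etch(p='/preflax', c='mipla_ag') == overwrote
;; shelfsys mkfold(p='/woduse_u') == ok
;; shelfsys etch(p='/woduse_u/bicrel', c='nafu_ig') == created
;; shelfsys cull(p='/woduse_u') == ToolError: not empty
;; shelfsys etch(p='/smuslen', c='flepa') == created
;; shelfsys quote(p='/preflax') == mipla_ag
;; shelfsys quote(p='/woduse_u/bicrel') == nafu_ig
;; shelfsys scanf(p='/') == [preflax, smuslen, woduse_u/]
;; shelfsys etch(p='/woduse_u/nubrafa', c='grokalirn_on') == created
;; shelfsys scanf(p='/') == [preflax, smuslen, woduse_u/]


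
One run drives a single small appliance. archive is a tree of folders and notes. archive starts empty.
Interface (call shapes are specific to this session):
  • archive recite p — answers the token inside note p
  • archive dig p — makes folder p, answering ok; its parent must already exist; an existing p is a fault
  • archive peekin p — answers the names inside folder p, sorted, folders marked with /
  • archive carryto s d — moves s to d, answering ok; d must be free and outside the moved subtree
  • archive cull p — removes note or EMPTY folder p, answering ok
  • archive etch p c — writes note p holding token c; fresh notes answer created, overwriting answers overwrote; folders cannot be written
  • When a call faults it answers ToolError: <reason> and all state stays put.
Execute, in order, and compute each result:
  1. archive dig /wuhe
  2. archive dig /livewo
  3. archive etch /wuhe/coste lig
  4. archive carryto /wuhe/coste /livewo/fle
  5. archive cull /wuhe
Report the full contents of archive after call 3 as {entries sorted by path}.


Act: archive dig[p: /wuhe]
Obs: ok
Act: archive dig[p: /livewo]
Obs: ok
Act: archive etch[p: /wuhe/coste; c: lig]
Obs: created
Act: archive carryto[s: /wuhe/coste; d: /livewo/fle]
Obs: ok
Act: archive cull[p: /wuhe]
Obs: ok

Answer: {livewo/, wuhe/, wuhe/coste=lig}


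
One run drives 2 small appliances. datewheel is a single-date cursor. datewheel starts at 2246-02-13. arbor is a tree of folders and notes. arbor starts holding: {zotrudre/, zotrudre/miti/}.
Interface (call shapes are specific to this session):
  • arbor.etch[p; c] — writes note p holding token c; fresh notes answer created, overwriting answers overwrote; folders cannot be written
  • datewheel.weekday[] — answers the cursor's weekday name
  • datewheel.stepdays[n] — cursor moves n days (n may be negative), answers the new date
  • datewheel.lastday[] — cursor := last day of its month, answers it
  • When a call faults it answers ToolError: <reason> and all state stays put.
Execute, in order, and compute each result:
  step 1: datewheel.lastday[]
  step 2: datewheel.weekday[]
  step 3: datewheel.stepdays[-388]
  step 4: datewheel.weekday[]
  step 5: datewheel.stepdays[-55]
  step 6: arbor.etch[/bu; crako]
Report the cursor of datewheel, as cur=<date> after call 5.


Answer: cur=2244-12-12

Derivation:
→ datewheel.lastday()
← 2246-02-28
→ datewheel.weekday()
← Saturday
→ datewheel.stepdays(n→-388)
← 2245-02-05
→ datewheel.weekday()
← Wednesday
→ datewheel.stepdays(n→-55)
← 2244-12-12
→ arbor.etch(p→/bu, c→crako)
← created


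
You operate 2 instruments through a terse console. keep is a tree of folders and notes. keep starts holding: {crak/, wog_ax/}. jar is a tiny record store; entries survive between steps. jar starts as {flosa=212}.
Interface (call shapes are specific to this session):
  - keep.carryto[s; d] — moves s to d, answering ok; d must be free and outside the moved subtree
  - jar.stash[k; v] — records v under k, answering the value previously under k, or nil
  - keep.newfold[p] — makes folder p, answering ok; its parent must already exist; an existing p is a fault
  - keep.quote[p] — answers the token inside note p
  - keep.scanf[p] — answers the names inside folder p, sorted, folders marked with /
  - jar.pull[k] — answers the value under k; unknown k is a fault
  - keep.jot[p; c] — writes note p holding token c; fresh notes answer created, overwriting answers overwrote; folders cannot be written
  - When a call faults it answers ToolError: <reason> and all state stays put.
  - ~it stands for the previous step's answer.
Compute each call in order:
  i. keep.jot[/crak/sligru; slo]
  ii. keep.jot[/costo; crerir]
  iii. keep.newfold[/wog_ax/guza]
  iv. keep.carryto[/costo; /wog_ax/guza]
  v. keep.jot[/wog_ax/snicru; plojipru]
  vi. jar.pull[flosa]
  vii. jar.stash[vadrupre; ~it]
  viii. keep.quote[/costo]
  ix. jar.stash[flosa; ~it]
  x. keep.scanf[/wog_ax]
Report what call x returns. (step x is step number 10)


Answer: [guza/, snicru]

Derivation:
Calling keep.jot with p→/crak/sligru, c→slo, → created.
Now I run keep.jot with p→/costo, c→crerir, and observe created.
I use keep.newfold with p→/wog_ax/guza, which returns ok.
I use keep.carryto with s→/costo, d→/wog_ax/guza, yielding ToolError: exists.
Then keep.jot with p→/wog_ax/snicru, c→plojipru, → created.
Now I run jar.pull with k→flosa, — result: 212.
Then jar.stash with k→vadrupre, v→~it, and get nil.
Now I run keep.quote with p→/costo, and see crerir.
I call jar.stash with k→flosa, v→~it: 212.
I call keep.scanf with p→/wog_ax, — result: [guza/, snicru].
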